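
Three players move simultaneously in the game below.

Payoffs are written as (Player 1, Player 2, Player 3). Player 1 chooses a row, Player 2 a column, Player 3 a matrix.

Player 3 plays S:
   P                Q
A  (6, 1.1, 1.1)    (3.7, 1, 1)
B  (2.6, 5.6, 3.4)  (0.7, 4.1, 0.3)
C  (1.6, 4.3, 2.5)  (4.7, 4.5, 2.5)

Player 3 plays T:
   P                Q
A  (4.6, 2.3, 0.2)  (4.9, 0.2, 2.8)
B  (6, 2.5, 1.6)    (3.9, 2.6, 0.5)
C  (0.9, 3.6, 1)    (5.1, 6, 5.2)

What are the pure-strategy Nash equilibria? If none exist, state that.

(A, P, S) and (C, Q, T)

For each player, find the best response to each opponent profile; mutual best responses are the pure NE.
Player 1 against (P, S): payoffs 6, 2.6, 1.6 → best response A.
Player 1 against (P, T): payoffs 4.6, 6, 0.9 → best response B.
Player 1 against (Q, S): payoffs 3.7, 0.7, 4.7 → best response C.
Player 1 against (Q, T): payoffs 4.9, 3.9, 5.1 → best response C.
Player 2 against (A, S): payoffs 1.1, 1 → best response P.
Player 2 against (A, T): payoffs 2.3, 0.2 → best response P.
Player 2 against (B, S): payoffs 5.6, 4.1 → best response P.
Player 2 against (B, T): payoffs 2.5, 2.6 → best response Q.
Player 2 against (C, S): payoffs 4.3, 4.5 → best response Q.
Player 2 against (C, T): payoffs 3.6, 6 → best response Q.
Player 3 against (A, P): payoffs 1.1, 0.2 → best response S.
Player 3 against (A, Q): payoffs 1, 2.8 → best response T.
Player 3 against (B, P): payoffs 3.4, 1.6 → best response S.
Player 3 against (B, Q): payoffs 0.3, 0.5 → best response T.
Player 3 against (C, P): payoffs 2.5, 1 → best response S.
Player 3 against (C, Q): payoffs 2.5, 5.2 → best response T.
Mutual best responses: (A, P, S); (C, Q, T).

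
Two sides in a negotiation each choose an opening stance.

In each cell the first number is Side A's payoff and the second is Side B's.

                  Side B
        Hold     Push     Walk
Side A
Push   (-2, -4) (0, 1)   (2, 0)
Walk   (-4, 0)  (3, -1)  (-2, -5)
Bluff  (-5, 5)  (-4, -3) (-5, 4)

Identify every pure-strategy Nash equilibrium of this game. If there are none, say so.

For each player, find the best response to each opponent profile; mutual best responses are the pure NE.
Side A against Hold: payoffs -2, -4, -5 → best response Push.
Side A against Push: payoffs 0, 3, -4 → best response Walk.
Side A against Walk: payoffs 2, -2, -5 → best response Push.
Side B against Push: payoffs -4, 1, 0 → best response Push.
Side B against Walk: payoffs 0, -1, -5 → best response Hold.
Side B against Bluff: payoffs 5, -3, 4 → best response Hold.
No profile is a mutual best response for all players.

No pure-strategy Nash equilibrium.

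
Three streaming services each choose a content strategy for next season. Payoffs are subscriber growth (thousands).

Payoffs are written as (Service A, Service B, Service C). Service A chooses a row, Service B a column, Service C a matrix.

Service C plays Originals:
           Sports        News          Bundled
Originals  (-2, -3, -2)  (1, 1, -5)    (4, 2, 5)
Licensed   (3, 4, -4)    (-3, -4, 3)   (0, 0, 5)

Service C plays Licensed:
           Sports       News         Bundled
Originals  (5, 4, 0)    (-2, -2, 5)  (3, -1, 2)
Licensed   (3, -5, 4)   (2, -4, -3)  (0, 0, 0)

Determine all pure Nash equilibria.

Pure-strategy Nash equilibria: (Originals, Sports, Licensed) and (Originals, Bundled, Originals)

(Originals, Sports, Originals): Service A can switch to Licensed (-2 → 3). Not NE.
(Originals, Sports, Licensed): Service A gets 5, best alternative 3; Service B gets 4, best alternative -1; Service C gets 0, best alternative -2. No profitable deviation — NE.
(Originals, News, Originals): Service B can switch to Bundled (1 → 2). Not NE.
(Originals, News, Licensed): Service A can switch to Licensed (-2 → 2). Not NE.
(Originals, Bundled, Originals): Service A gets 4, best alternative 0; Service B gets 2, best alternative 1; Service C gets 5, best alternative 2. No profitable deviation — NE.
(Originals, Bundled, Licensed): Service B can switch to Sports (-1 → 4). Not NE.
(Licensed, Sports, Originals): Service C can switch to Licensed (-4 → 4). Not NE.
(Licensed, Sports, Licensed): Service A can switch to Originals (3 → 5). Not NE.
(The remaining 4 profiles each have a profitable deviation by the same check.)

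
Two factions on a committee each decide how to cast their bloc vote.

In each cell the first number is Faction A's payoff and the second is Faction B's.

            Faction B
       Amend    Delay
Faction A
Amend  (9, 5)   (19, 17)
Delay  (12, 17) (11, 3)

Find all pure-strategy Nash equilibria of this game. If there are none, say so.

(Amend, Amend): Faction A can switch to Delay (9 → 12). Not NE.
(Amend, Delay): Faction A gets 19, best alternative 11; Faction B gets 17, best alternative 5. No profitable deviation — NE.
(Delay, Amend): Faction A gets 12, best alternative 9; Faction B gets 17, best alternative 3. No profitable deviation — NE.
(Delay, Delay): Faction A can switch to Amend (11 → 19). Not NE.

The pure Nash equilibria are (Amend, Delay) and (Delay, Amend).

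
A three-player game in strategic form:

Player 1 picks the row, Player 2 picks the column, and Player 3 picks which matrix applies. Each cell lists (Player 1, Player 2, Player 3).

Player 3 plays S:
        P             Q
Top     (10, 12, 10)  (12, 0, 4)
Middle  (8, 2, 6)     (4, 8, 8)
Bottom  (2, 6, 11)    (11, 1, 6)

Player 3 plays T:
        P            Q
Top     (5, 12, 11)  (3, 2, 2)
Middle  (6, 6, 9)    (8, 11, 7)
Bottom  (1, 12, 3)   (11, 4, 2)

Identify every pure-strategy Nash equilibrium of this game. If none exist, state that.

This game has no pure Nash equilibrium.

For each player, find the best response to each opponent profile; mutual best responses are the pure NE.
Player 1 against (P, S): payoffs 10, 8, 2 → best response Top.
Player 1 against (P, T): payoffs 5, 6, 1 → best response Middle.
Player 1 against (Q, S): payoffs 12, 4, 11 → best response Top.
Player 1 against (Q, T): payoffs 3, 8, 11 → best response Bottom.
Player 2 against (Top, S): payoffs 12, 0 → best response P.
Player 2 against (Top, T): payoffs 12, 2 → best response P.
Player 2 against (Middle, S): payoffs 2, 8 → best response Q.
Player 2 against (Middle, T): payoffs 6, 11 → best response Q.
Player 2 against (Bottom, S): payoffs 6, 1 → best response P.
Player 2 against (Bottom, T): payoffs 12, 4 → best response P.
Player 3 against (Top, P): payoffs 10, 11 → best response T.
Player 3 against (Top, Q): payoffs 4, 2 → best response S.
Player 3 against (Middle, P): payoffs 6, 9 → best response T.
Player 3 against (Middle, Q): payoffs 8, 7 → best response S.
Player 3 against (Bottom, P): payoffs 11, 3 → best response S.
Player 3 against (Bottom, Q): payoffs 6, 2 → best response S.
No profile is a mutual best response for all players.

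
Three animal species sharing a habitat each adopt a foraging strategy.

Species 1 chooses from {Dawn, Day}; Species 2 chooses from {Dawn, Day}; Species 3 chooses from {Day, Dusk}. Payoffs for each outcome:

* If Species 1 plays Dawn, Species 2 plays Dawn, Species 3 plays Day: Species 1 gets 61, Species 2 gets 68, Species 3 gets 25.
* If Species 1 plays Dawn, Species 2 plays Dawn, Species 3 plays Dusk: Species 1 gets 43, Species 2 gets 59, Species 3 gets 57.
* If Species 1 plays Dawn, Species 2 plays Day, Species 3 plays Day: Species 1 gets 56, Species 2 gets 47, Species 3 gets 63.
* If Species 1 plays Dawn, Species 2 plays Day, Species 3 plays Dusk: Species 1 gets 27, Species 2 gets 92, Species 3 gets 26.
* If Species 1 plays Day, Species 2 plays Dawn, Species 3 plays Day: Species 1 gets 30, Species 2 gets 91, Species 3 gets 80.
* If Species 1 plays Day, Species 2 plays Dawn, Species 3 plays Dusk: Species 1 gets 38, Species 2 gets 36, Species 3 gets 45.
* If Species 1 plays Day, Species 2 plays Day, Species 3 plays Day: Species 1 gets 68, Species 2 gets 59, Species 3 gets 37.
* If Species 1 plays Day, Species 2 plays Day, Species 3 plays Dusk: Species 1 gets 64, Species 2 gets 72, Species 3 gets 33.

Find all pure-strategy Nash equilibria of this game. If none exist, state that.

none

Mark each player's best response to every combination of opponents' strategies; a profile where every player is best-responding is a pure Nash equilibrium.
Species 1 against (Dawn, Day): payoffs 61, 30 → best response Dawn.
Species 1 against (Dawn, Dusk): payoffs 43, 38 → best response Dawn.
Species 1 against (Day, Day): payoffs 56, 68 → best response Day.
Species 1 against (Day, Dusk): payoffs 27, 64 → best response Day.
Species 2 against (Dawn, Day): payoffs 68, 47 → best response Dawn.
Species 2 against (Dawn, Dusk): payoffs 59, 92 → best response Day.
Species 2 against (Day, Day): payoffs 91, 59 → best response Dawn.
Species 2 against (Day, Dusk): payoffs 36, 72 → best response Day.
Species 3 against (Dawn, Dawn): payoffs 25, 57 → best response Dusk.
Species 3 against (Dawn, Day): payoffs 63, 26 → best response Day.
Species 3 against (Day, Dawn): payoffs 80, 45 → best response Day.
Species 3 against (Day, Day): payoffs 37, 33 → best response Day.
No profile is a mutual best response for all players.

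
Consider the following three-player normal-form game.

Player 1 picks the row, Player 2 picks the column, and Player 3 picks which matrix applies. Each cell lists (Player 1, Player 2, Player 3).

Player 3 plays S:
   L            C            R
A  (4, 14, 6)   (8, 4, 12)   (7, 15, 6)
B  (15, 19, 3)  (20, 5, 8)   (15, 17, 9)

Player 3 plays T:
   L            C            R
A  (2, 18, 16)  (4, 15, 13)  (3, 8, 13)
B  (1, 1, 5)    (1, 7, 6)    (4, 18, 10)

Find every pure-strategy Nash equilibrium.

For each strategy profile, look for a profitable unilateral deviation.
(A, L, S): Player 1 can switch to B (4 → 15). Not NE.
(A, L, T): Player 1 gets 2, best alternative 1; Player 2 gets 18, best alternative 15; Player 3 gets 16, best alternative 6. No profitable deviation — NE.
(A, C, S): Player 1 can switch to B (8 → 20). Not NE.
(A, C, T): Player 2 can switch to L (15 → 18). Not NE.
(A, R, S): Player 1 can switch to B (7 → 15). Not NE.
(A, R, T): Player 1 can switch to B (3 → 4). Not NE.
(B, L, S): Player 3 can switch to T (3 → 5). Not NE.
(B, L, T): Player 1 can switch to A (1 → 2). Not NE.
(B, C, S): Player 2 can switch to L (5 → 19). Not NE.
(B, C, T): Player 1 can switch to A (1 → 4). Not NE.
(B, R, S): Player 2 can switch to L (17 → 19). Not NE.
(B, R, T): Player 1 gets 4, best alternative 3; Player 2 gets 18, best alternative 7; Player 3 gets 10, best alternative 9. No profitable deviation — NE.

Pure-strategy Nash equilibria: (A, L, T); (B, R, T)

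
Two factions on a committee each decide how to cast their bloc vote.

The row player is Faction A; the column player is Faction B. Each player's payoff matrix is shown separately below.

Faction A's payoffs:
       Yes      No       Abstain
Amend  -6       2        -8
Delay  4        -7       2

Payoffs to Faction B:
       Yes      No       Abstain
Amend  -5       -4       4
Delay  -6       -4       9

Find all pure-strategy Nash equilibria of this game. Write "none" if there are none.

Pure NE: (Delay, Abstain)

Faction A against Yes: payoffs -6, 4 → best response Delay.
Faction A against No: payoffs 2, -7 → best response Amend.
Faction A against Abstain: payoffs -8, 2 → best response Delay.
Faction B against Amend: payoffs -5, -4, 4 → best response Abstain.
Faction B against Delay: payoffs -6, -4, 9 → best response Abstain.
Mutual best responses: (Delay, Abstain).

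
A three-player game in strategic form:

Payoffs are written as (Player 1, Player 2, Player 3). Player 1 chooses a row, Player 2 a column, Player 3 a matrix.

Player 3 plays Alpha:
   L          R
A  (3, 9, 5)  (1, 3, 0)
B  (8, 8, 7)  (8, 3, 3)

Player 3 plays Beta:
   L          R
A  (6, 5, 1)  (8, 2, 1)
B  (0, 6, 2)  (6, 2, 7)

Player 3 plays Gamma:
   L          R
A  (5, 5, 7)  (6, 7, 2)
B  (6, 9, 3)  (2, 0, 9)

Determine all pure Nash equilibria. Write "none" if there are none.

Check each profile: it is a Nash equilibrium iff no player can strictly gain by switching unilaterally.
(A, L, Alpha): Player 1 can switch to B (3 → 8). Not NE.
(A, L, Beta): Player 3 can switch to Alpha (1 → 5). Not NE.
(A, L, Gamma): Player 1 can switch to B (5 → 6). Not NE.
(A, R, Alpha): Player 1 can switch to B (1 → 8). Not NE.
(A, R, Beta): Player 2 can switch to L (2 → 5). Not NE.
(A, R, Gamma): Player 1 gets 6, best alternative 2; Player 2 gets 7, best alternative 5; Player 3 gets 2, best alternative 1. No profitable deviation — NE.
(B, L, Alpha): Player 1 gets 8, best alternative 3; Player 2 gets 8, best alternative 3; Player 3 gets 7, best alternative 3. No profitable deviation — NE.
(B, L, Beta): Player 1 can switch to A (0 → 6). Not NE.
(B, L, Gamma): Player 3 can switch to Alpha (3 → 7). Not NE.
(B, R, Alpha): Player 2 can switch to L (3 → 8). Not NE.
(B, R, Beta): Player 1 can switch to A (6 → 8). Not NE.
(B, R, Gamma): Player 1 can switch to A (2 → 6). Not NE.

(A, R, Gamma), (B, L, Alpha)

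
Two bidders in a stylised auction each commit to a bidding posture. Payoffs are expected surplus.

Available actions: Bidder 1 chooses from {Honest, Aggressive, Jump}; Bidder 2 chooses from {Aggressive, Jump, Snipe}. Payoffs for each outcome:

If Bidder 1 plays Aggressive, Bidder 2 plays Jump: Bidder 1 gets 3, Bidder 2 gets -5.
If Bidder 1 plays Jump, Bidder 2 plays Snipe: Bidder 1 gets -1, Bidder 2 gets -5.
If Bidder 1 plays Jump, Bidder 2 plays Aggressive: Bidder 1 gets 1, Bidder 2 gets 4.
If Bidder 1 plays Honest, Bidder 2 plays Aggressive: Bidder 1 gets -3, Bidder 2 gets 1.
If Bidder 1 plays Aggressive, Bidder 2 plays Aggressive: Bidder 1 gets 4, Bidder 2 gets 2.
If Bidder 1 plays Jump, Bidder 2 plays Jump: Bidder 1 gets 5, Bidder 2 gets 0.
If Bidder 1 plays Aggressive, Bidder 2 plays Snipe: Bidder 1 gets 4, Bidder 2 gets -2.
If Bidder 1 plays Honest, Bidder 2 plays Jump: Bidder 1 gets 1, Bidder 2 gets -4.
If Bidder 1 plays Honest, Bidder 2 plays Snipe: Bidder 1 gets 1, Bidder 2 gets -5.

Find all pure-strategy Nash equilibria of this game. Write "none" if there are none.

Pure NE: (Aggressive, Aggressive)

Bidder 1 against Aggressive: payoffs -3, 4, 1 → best response Aggressive.
Bidder 1 against Jump: payoffs 1, 3, 5 → best response Jump.
Bidder 1 against Snipe: payoffs 1, 4, -1 → best response Aggressive.
Bidder 2 against Honest: payoffs 1, -4, -5 → best response Aggressive.
Bidder 2 against Aggressive: payoffs 2, -5, -2 → best response Aggressive.
Bidder 2 against Jump: payoffs 4, 0, -5 → best response Aggressive.
Mutual best responses: (Aggressive, Aggressive).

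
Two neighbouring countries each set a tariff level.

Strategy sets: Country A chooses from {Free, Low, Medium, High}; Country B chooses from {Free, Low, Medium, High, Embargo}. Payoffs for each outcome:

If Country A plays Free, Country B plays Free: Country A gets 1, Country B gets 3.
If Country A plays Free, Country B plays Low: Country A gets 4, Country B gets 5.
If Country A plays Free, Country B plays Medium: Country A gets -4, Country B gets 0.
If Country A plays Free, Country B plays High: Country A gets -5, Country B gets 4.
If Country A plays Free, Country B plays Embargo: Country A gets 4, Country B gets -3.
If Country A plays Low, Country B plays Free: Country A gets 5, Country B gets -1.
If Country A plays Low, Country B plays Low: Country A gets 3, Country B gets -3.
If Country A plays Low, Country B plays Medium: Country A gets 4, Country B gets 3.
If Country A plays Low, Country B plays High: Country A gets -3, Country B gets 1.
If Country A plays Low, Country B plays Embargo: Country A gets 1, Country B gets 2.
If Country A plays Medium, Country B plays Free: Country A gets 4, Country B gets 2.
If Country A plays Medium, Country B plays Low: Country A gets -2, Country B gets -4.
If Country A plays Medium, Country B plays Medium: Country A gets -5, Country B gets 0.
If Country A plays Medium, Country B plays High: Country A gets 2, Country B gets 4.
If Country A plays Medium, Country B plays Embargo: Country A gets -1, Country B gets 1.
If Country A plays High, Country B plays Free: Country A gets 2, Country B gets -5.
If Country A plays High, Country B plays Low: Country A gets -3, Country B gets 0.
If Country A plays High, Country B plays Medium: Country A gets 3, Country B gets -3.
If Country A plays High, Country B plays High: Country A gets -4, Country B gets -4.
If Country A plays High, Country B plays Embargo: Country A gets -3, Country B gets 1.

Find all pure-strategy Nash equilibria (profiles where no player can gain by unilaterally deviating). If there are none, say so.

For each player, find the best response to each opponent profile; mutual best responses are the pure NE.
Country A against Free: payoffs 1, 5, 4, 2 → best response Low.
Country A against Low: payoffs 4, 3, -2, -3 → best response Free.
Country A against Medium: payoffs -4, 4, -5, 3 → best response Low.
Country A against High: payoffs -5, -3, 2, -4 → best response Medium.
Country A against Embargo: payoffs 4, 1, -1, -3 → best response Free.
Country B against Free: payoffs 3, 5, 0, 4, -3 → best response Low.
Country B against Low: payoffs -1, -3, 3, 1, 2 → best response Medium.
Country B against Medium: payoffs 2, -4, 0, 4, 1 → best response High.
Country B against High: payoffs -5, 0, -3, -4, 1 → best response Embargo.
Mutual best responses: (Free, Low); (Low, Medium); (Medium, High).

(Free, Low) and (Low, Medium) and (Medium, High)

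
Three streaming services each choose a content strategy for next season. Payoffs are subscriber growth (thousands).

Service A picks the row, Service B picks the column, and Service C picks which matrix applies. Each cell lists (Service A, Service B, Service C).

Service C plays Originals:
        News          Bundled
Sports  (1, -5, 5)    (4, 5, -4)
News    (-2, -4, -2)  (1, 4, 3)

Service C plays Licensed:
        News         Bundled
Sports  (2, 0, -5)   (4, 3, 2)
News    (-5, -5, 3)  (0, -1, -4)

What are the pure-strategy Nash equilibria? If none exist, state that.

For each player, find the best response to each opponent profile; mutual best responses are the pure NE.
Service A against (News, Originals): payoffs 1, -2 → best response Sports.
Service A against (News, Licensed): payoffs 2, -5 → best response Sports.
Service A against (Bundled, Originals): payoffs 4, 1 → best response Sports.
Service A against (Bundled, Licensed): payoffs 4, 0 → best response Sports.
Service B against (Sports, Originals): payoffs -5, 5 → best response Bundled.
Service B against (Sports, Licensed): payoffs 0, 3 → best response Bundled.
Service B against (News, Originals): payoffs -4, 4 → best response Bundled.
Service B against (News, Licensed): payoffs -5, -1 → best response Bundled.
Service C against (Sports, News): payoffs 5, -5 → best response Originals.
Service C against (Sports, Bundled): payoffs -4, 2 → best response Licensed.
Service C against (News, News): payoffs -2, 3 → best response Licensed.
Service C against (News, Bundled): payoffs 3, -4 → best response Originals.
Mutual best responses: (Sports, Bundled, Licensed).

Pure NE: (Sports, Bundled, Licensed)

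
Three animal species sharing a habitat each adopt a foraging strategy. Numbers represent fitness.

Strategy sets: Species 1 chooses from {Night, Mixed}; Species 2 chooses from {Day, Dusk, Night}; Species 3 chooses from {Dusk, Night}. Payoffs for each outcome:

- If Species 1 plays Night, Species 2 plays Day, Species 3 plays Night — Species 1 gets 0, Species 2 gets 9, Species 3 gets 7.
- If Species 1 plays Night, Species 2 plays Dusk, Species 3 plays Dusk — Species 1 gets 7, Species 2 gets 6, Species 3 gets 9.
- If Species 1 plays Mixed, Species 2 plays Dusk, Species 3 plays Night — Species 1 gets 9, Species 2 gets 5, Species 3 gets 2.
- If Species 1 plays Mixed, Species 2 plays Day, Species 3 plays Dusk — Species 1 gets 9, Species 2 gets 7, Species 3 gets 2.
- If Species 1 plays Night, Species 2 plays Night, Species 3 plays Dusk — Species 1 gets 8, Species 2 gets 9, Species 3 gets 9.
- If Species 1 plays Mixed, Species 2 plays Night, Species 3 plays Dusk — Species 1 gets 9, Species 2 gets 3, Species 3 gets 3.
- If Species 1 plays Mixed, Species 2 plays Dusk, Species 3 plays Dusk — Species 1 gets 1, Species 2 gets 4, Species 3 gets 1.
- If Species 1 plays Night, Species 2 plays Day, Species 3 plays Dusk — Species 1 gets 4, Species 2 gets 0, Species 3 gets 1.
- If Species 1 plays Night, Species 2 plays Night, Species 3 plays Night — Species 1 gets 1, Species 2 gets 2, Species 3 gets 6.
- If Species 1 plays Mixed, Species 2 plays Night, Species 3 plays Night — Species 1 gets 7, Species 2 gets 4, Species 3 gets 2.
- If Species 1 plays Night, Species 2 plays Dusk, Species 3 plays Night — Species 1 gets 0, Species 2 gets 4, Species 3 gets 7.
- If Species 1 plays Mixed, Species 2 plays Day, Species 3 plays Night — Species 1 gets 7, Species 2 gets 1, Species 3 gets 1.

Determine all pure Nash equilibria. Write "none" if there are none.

For each strategy profile, look for a profitable unilateral deviation.
(Night, Day, Dusk): Species 1 can switch to Mixed (4 → 9). Not NE.
(Night, Day, Night): Species 1 can switch to Mixed (0 → 7). Not NE.
(Night, Dusk, Dusk): Species 2 can switch to Night (6 → 9). Not NE.
(Night, Dusk, Night): Species 1 can switch to Mixed (0 → 9). Not NE.
(Night, Night, Dusk): Species 1 can switch to Mixed (8 → 9). Not NE.
(Night, Night, Night): Species 1 can switch to Mixed (1 → 7). Not NE.
(Mixed, Day, Dusk): Species 1 gets 9, best alternative 4; Species 2 gets 7, best alternative 4; Species 3 gets 2, best alternative 1. No profitable deviation — NE.
(Mixed, Dusk, Night): Species 1 gets 9, best alternative 0; Species 2 gets 5, best alternative 4; Species 3 gets 2, best alternative 1. No profitable deviation — NE.
(The remaining 4 profiles each have a profitable deviation by the same check.)

Pure-strategy Nash equilibria: (Mixed, Day, Dusk), (Mixed, Dusk, Night)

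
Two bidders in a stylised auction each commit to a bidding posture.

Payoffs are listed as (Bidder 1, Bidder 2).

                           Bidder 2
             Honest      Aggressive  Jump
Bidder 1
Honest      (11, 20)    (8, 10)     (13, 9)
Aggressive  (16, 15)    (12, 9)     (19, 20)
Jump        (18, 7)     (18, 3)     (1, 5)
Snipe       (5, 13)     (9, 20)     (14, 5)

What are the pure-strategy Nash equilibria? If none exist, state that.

(Honest, Honest): Bidder 1 can switch to Aggressive (11 → 16). Not NE.
(Honest, Aggressive): Bidder 1 can switch to Aggressive (8 → 12). Not NE.
(Honest, Jump): Bidder 1 can switch to Aggressive (13 → 19). Not NE.
(Aggressive, Honest): Bidder 1 can switch to Jump (16 → 18). Not NE.
(Aggressive, Aggressive): Bidder 1 can switch to Jump (12 → 18). Not NE.
(Aggressive, Jump): Bidder 1 gets 19, best alternative 14; Bidder 2 gets 20, best alternative 15. No profitable deviation — NE.
(Jump, Honest): Bidder 1 gets 18, best alternative 16; Bidder 2 gets 7, best alternative 5. No profitable deviation — NE.
(Jump, Aggressive): Bidder 2 can switch to Honest (3 → 7). Not NE.
(Jump, Jump): Bidder 1 can switch to Honest (1 → 13). Not NE.
(Snipe, Honest): Bidder 1 can switch to Honest (5 → 11). Not NE.
(The remaining 2 profiles each have a profitable deviation by the same check.)

The pure Nash equilibria are (Aggressive, Jump); (Jump, Honest).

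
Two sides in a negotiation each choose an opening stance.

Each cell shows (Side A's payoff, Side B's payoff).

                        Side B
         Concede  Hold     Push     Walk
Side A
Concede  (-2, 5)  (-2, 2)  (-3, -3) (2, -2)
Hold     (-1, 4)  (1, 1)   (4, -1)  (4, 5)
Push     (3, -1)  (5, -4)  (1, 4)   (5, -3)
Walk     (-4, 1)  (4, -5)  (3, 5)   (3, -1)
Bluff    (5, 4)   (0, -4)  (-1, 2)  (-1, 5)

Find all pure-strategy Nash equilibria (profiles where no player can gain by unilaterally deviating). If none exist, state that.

none

For each player, find the best response to each opponent profile; mutual best responses are the pure NE.
Side A against Concede: payoffs -2, -1, 3, -4, 5 → best response Bluff.
Side A against Hold: payoffs -2, 1, 5, 4, 0 → best response Push.
Side A against Push: payoffs -3, 4, 1, 3, -1 → best response Hold.
Side A against Walk: payoffs 2, 4, 5, 3, -1 → best response Push.
Side B against Concede: payoffs 5, 2, -3, -2 → best response Concede.
Side B against Hold: payoffs 4, 1, -1, 5 → best response Walk.
Side B against Push: payoffs -1, -4, 4, -3 → best response Push.
Side B against Walk: payoffs 1, -5, 5, -1 → best response Push.
Side B against Bluff: payoffs 4, -4, 2, 5 → best response Walk.
No profile is a mutual best response for all players.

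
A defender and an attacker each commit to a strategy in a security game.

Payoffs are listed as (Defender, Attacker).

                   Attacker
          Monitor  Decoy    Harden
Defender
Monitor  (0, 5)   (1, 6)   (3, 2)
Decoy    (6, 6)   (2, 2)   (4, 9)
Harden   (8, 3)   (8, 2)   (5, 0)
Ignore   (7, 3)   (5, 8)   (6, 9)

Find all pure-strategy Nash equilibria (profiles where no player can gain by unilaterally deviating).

For each player, find the best response to each opponent profile; mutual best responses are the pure NE.
Defender against Monitor: payoffs 0, 6, 8, 7 → best response Harden.
Defender against Decoy: payoffs 1, 2, 8, 5 → best response Harden.
Defender against Harden: payoffs 3, 4, 5, 6 → best response Ignore.
Attacker against Monitor: payoffs 5, 6, 2 → best response Decoy.
Attacker against Decoy: payoffs 6, 2, 9 → best response Harden.
Attacker against Harden: payoffs 3, 2, 0 → best response Monitor.
Attacker against Ignore: payoffs 3, 8, 9 → best response Harden.
Mutual best responses: (Harden, Monitor); (Ignore, Harden).

(Harden, Monitor), (Ignore, Harden)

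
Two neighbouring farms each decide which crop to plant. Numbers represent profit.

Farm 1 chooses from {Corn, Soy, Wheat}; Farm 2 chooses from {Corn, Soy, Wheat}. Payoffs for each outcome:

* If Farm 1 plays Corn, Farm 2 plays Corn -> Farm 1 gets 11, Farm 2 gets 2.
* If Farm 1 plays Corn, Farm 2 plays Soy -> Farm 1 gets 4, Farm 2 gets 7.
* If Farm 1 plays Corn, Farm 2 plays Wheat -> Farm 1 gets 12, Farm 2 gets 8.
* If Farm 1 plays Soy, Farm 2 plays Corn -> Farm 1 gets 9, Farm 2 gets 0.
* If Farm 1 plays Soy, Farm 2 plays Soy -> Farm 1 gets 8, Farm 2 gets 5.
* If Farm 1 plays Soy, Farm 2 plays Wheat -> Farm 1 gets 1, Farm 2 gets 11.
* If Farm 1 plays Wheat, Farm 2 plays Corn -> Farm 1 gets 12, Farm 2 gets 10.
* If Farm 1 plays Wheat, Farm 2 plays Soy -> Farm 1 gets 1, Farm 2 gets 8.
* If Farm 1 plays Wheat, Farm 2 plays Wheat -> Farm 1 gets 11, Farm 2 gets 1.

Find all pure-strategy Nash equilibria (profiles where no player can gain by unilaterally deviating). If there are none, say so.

The pure Nash equilibria are (Corn, Wheat), (Wheat, Corn).

Check each profile: it is a Nash equilibrium iff no player can strictly gain by switching unilaterally.
(Corn, Corn): Farm 1 can switch to Wheat (11 → 12). Not NE.
(Corn, Soy): Farm 1 can switch to Soy (4 → 8). Not NE.
(Corn, Wheat): Farm 1 gets 12, best alternative 11; Farm 2 gets 8, best alternative 7. No profitable deviation — NE.
(Soy, Corn): Farm 1 can switch to Corn (9 → 11). Not NE.
(Soy, Soy): Farm 2 can switch to Wheat (5 → 11). Not NE.
(Soy, Wheat): Farm 1 can switch to Corn (1 → 12). Not NE.
(Wheat, Corn): Farm 1 gets 12, best alternative 11; Farm 2 gets 10, best alternative 8. No profitable deviation — NE.
(Wheat, Soy): Farm 1 can switch to Corn (1 → 4). Not NE.
(Wheat, Wheat): Farm 1 can switch to Corn (11 → 12). Not NE.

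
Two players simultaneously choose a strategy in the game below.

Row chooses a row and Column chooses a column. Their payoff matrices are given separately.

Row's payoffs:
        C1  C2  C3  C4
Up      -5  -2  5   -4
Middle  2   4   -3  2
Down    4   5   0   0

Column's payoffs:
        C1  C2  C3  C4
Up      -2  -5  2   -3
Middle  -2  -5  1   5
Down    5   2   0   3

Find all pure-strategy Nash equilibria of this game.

Pure-strategy Nash equilibria: (Up, C3) and (Middle, C4) and (Down, C1)

(Up, C1): Row can switch to Middle (-5 → 2). Not NE.
(Up, C2): Row can switch to Middle (-2 → 4). Not NE.
(Up, C3): Row gets 5, best alternative 0; Column gets 2, best alternative -2. No profitable deviation — NE.
(Up, C4): Row can switch to Middle (-4 → 2). Not NE.
(Middle, C1): Row can switch to Down (2 → 4). Not NE.
(Middle, C2): Row can switch to Down (4 → 5). Not NE.
(Middle, C3): Row can switch to Up (-3 → 5). Not NE.
(Middle, C4): Row gets 2, best alternative 0; Column gets 5, best alternative 1. No profitable deviation — NE.
(Down, C1): Row gets 4, best alternative 2; Column gets 5, best alternative 3. No profitable deviation — NE.
(Down, C2): Column can switch to C1 (2 → 5). Not NE.
(Down, C3): Row can switch to Up (0 → 5). Not NE.
(Down, C4): Row can switch to Middle (0 → 2). Not NE.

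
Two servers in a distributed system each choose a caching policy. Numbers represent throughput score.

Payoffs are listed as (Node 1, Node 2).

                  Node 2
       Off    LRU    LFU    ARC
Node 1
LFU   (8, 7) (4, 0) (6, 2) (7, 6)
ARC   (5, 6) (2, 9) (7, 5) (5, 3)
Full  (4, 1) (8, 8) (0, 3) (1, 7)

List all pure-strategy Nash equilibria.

For each player, find the best response to each opponent profile; mutual best responses are the pure NE.
Node 1 against Off: payoffs 8, 5, 4 → best response LFU.
Node 1 against LRU: payoffs 4, 2, 8 → best response Full.
Node 1 against LFU: payoffs 6, 7, 0 → best response ARC.
Node 1 against ARC: payoffs 7, 5, 1 → best response LFU.
Node 2 against LFU: payoffs 7, 0, 2, 6 → best response Off.
Node 2 against ARC: payoffs 6, 9, 5, 3 → best response LRU.
Node 2 against Full: payoffs 1, 8, 3, 7 → best response LRU.
Mutual best responses: (LFU, Off); (Full, LRU).

(LFU, Off), (Full, LRU)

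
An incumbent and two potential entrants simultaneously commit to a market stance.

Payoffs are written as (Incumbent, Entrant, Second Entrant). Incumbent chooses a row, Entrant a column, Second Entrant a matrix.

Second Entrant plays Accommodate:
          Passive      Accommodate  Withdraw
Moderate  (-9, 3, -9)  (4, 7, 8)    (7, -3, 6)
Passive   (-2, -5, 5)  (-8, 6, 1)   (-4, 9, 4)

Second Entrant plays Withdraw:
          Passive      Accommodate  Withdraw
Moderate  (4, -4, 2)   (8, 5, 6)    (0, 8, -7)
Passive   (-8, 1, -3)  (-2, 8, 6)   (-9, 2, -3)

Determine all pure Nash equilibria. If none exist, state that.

For each strategy profile, look for a profitable unilateral deviation.
(Moderate, Passive, Accommodate): Incumbent can switch to Passive (-9 → -2). Not NE.
(Moderate, Passive, Withdraw): Entrant can switch to Accommodate (-4 → 5). Not NE.
(Moderate, Accommodate, Accommodate): Incumbent gets 4, best alternative -8; Entrant gets 7, best alternative 3; Second Entrant gets 8, best alternative 6. No profitable deviation — NE.
(Moderate, Accommodate, Withdraw): Entrant can switch to Withdraw (5 → 8). Not NE.
(Moderate, Withdraw, Accommodate): Entrant can switch to Passive (-3 → 3). Not NE.
(Moderate, Withdraw, Withdraw): Second Entrant can switch to Accommodate (-7 → 6). Not NE.
(Passive, Passive, Accommodate): Entrant can switch to Accommodate (-5 → 6). Not NE.
(Passive, Passive, Withdraw): Incumbent can switch to Moderate (-8 → 4). Not NE.
(Passive, Accommodate, Accommodate): Incumbent can switch to Moderate (-8 → 4). Not NE.
(The remaining 3 profiles each have a profitable deviation by the same check.)

(Moderate, Accommodate, Accommodate)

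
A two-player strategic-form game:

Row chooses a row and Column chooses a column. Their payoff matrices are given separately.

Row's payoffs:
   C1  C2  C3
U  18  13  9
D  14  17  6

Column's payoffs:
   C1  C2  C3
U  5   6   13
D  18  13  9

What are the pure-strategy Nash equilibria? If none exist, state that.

Row against C1: payoffs 18, 14 → best response U.
Row against C2: payoffs 13, 17 → best response D.
Row against C3: payoffs 9, 6 → best response U.
Column against U: payoffs 5, 6, 13 → best response C3.
Column against D: payoffs 18, 13, 9 → best response C1.
Mutual best responses: (U, C3).

Pure NE: (U, C3)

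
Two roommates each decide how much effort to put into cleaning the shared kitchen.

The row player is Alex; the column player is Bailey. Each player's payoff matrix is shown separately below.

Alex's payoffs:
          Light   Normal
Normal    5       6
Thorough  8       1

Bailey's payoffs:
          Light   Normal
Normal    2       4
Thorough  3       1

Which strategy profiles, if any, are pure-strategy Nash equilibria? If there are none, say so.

Pure-strategy Nash equilibria: (Normal, Normal); (Thorough, Light)

Mark each player's best response to every combination of opponents' strategies; a profile where every player is best-responding is a pure Nash equilibrium.
Alex against Light: payoffs 5, 8 → best response Thorough.
Alex against Normal: payoffs 6, 1 → best response Normal.
Bailey against Normal: payoffs 2, 4 → best response Normal.
Bailey against Thorough: payoffs 3, 1 → best response Light.
Mutual best responses: (Normal, Normal); (Thorough, Light).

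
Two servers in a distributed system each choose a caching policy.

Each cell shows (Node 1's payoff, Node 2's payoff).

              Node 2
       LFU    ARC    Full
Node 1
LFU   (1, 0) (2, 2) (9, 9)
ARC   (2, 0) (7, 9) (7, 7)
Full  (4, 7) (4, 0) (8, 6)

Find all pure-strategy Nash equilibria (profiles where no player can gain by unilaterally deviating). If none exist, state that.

(LFU, Full) and (ARC, ARC) and (Full, LFU)

For each strategy profile, look for a profitable unilateral deviation.
(LFU, LFU): Node 1 can switch to ARC (1 → 2). Not NE.
(LFU, ARC): Node 1 can switch to ARC (2 → 7). Not NE.
(LFU, Full): Node 1 gets 9, best alternative 8; Node 2 gets 9, best alternative 2. No profitable deviation — NE.
(ARC, LFU): Node 1 can switch to Full (2 → 4). Not NE.
(ARC, ARC): Node 1 gets 7, best alternative 4; Node 2 gets 9, best alternative 7. No profitable deviation — NE.
(ARC, Full): Node 1 can switch to LFU (7 → 9). Not NE.
(Full, LFU): Node 1 gets 4, best alternative 2; Node 2 gets 7, best alternative 6. No profitable deviation — NE.
(Full, ARC): Node 1 can switch to ARC (4 → 7). Not NE.
(Full, Full): Node 1 can switch to LFU (8 → 9). Not NE.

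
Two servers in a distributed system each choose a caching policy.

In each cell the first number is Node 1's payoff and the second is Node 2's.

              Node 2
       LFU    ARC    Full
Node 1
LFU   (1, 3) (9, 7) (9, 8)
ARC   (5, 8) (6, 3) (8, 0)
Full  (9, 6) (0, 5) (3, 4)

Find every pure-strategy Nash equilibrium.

Node 1 against LFU: payoffs 1, 5, 9 → best response Full.
Node 1 against ARC: payoffs 9, 6, 0 → best response LFU.
Node 1 against Full: payoffs 9, 8, 3 → best response LFU.
Node 2 against LFU: payoffs 3, 7, 8 → best response Full.
Node 2 against ARC: payoffs 8, 3, 0 → best response LFU.
Node 2 against Full: payoffs 6, 5, 4 → best response LFU.
Mutual best responses: (LFU, Full); (Full, LFU).

Pure-strategy Nash equilibria: (LFU, Full) and (Full, LFU)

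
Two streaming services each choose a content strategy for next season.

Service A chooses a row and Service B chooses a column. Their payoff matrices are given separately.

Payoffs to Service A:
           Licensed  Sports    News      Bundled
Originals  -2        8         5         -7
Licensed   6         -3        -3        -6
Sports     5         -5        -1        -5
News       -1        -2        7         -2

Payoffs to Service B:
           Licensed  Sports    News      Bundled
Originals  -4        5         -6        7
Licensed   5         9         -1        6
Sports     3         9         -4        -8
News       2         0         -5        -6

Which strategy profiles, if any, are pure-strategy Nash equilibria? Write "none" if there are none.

No pure-strategy Nash equilibrium.

Service A against Licensed: payoffs -2, 6, 5, -1 → best response Licensed.
Service A against Sports: payoffs 8, -3, -5, -2 → best response Originals.
Service A against News: payoffs 5, -3, -1, 7 → best response News.
Service A against Bundled: payoffs -7, -6, -5, -2 → best response News.
Service B against Originals: payoffs -4, 5, -6, 7 → best response Bundled.
Service B against Licensed: payoffs 5, 9, -1, 6 → best response Sports.
Service B against Sports: payoffs 3, 9, -4, -8 → best response Sports.
Service B against News: payoffs 2, 0, -5, -6 → best response Licensed.
No profile is a mutual best response for all players.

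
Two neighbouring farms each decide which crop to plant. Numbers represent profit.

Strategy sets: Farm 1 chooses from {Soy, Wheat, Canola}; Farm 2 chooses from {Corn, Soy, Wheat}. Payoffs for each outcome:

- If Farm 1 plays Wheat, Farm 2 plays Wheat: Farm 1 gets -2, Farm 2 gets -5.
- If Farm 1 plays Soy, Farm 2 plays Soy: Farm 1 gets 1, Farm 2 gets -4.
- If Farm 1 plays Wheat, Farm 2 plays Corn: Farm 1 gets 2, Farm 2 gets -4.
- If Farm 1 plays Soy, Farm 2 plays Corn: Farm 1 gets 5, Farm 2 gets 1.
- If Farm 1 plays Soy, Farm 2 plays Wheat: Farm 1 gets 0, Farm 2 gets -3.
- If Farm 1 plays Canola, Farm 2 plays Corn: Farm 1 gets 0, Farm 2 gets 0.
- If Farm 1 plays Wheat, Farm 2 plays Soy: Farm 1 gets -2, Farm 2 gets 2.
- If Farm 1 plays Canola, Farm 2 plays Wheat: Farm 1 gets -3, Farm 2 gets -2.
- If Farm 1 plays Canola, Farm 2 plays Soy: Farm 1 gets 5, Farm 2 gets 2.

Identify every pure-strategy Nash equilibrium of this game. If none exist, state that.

Mark each player's best response to every combination of opponents' strategies; a profile where every player is best-responding is a pure Nash equilibrium.
Farm 1 against Corn: payoffs 5, 2, 0 → best response Soy.
Farm 1 against Soy: payoffs 1, -2, 5 → best response Canola.
Farm 1 against Wheat: payoffs 0, -2, -3 → best response Soy.
Farm 2 against Soy: payoffs 1, -4, -3 → best response Corn.
Farm 2 against Wheat: payoffs -4, 2, -5 → best response Soy.
Farm 2 against Canola: payoffs 0, 2, -2 → best response Soy.
Mutual best responses: (Soy, Corn); (Canola, Soy).

Pure-strategy Nash equilibria: (Soy, Corn); (Canola, Soy)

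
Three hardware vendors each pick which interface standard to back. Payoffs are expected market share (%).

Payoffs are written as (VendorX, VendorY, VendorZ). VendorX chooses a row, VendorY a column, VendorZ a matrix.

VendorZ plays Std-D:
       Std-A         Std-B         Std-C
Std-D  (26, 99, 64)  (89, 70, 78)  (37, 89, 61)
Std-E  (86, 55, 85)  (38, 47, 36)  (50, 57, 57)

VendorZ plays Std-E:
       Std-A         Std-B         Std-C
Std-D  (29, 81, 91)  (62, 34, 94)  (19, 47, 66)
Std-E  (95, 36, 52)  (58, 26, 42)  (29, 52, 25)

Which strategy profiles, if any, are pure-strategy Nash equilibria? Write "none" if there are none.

(Std-E, Std-C, Std-D)

VendorX against (Std-A, Std-D): payoffs 26, 86 → best response Std-E.
VendorX against (Std-A, Std-E): payoffs 29, 95 → best response Std-E.
VendorX against (Std-B, Std-D): payoffs 89, 38 → best response Std-D.
VendorX against (Std-B, Std-E): payoffs 62, 58 → best response Std-D.
VendorX against (Std-C, Std-D): payoffs 37, 50 → best response Std-E.
VendorX against (Std-C, Std-E): payoffs 19, 29 → best response Std-E.
VendorY against (Std-D, Std-D): payoffs 99, 70, 89 → best response Std-A.
VendorY against (Std-D, Std-E): payoffs 81, 34, 47 → best response Std-A.
VendorY against (Std-E, Std-D): payoffs 55, 47, 57 → best response Std-C.
VendorY against (Std-E, Std-E): payoffs 36, 26, 52 → best response Std-C.
VendorZ against (Std-D, Std-A): payoffs 64, 91 → best response Std-E.
VendorZ against (Std-D, Std-B): payoffs 78, 94 → best response Std-E.
VendorZ against (Std-D, Std-C): payoffs 61, 66 → best response Std-E.
VendorZ against (Std-E, Std-A): payoffs 85, 52 → best response Std-D.
VendorZ against (Std-E, Std-B): payoffs 36, 42 → best response Std-E.
VendorZ against (Std-E, Std-C): payoffs 57, 25 → best response Std-D.
Mutual best responses: (Std-E, Std-C, Std-D).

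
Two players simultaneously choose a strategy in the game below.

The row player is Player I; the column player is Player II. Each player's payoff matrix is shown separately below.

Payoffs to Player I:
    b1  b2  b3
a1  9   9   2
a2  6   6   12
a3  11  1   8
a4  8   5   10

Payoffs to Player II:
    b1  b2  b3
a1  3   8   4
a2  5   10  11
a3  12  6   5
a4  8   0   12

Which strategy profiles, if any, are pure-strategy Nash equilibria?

For each strategy profile, look for a profitable unilateral deviation.
(a1, b1): Player I can switch to a3 (9 → 11). Not NE.
(a1, b2): Player I gets 9, best alternative 6; Player II gets 8, best alternative 4. No profitable deviation — NE.
(a1, b3): Player I can switch to a2 (2 → 12). Not NE.
(a2, b1): Player I can switch to a1 (6 → 9). Not NE.
(a2, b2): Player I can switch to a1 (6 → 9). Not NE.
(a2, b3): Player I gets 12, best alternative 10; Player II gets 11, best alternative 10. No profitable deviation — NE.
(a3, b1): Player I gets 11, best alternative 9; Player II gets 12, best alternative 6. No profitable deviation — NE.
(a3, b2): Player I can switch to a1 (1 → 9). Not NE.
(a3, b3): Player I can switch to a2 (8 → 12). Not NE.
(a4, b1): Player I can switch to a1 (8 → 9). Not NE.
(a4, b2): Player I can switch to a1 (5 → 9). Not NE.
(a4, b3): Player I can switch to a2 (10 → 12). Not NE.

The pure Nash equilibria are (a1, b2); (a2, b3); (a3, b1).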